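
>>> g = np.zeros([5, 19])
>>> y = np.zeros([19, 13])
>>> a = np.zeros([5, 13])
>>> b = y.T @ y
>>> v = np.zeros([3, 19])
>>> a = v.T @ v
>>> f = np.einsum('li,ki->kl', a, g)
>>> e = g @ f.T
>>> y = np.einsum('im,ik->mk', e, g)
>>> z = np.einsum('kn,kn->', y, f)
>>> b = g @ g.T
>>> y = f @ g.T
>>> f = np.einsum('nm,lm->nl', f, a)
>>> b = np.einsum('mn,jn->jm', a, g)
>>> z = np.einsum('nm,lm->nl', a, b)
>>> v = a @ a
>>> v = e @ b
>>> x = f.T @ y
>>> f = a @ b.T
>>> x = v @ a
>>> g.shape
(5, 19)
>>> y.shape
(5, 5)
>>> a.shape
(19, 19)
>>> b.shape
(5, 19)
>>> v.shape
(5, 19)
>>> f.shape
(19, 5)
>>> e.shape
(5, 5)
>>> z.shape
(19, 5)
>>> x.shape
(5, 19)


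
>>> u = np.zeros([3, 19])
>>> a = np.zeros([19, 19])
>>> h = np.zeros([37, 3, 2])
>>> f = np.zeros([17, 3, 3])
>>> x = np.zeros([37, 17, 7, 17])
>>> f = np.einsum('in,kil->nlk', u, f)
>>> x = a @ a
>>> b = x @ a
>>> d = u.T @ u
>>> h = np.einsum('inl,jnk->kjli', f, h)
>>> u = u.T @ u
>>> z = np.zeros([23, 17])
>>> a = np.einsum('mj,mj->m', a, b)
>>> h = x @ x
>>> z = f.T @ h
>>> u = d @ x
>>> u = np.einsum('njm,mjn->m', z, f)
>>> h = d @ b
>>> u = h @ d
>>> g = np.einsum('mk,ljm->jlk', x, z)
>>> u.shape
(19, 19)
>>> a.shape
(19,)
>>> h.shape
(19, 19)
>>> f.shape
(19, 3, 17)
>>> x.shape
(19, 19)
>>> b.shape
(19, 19)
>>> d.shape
(19, 19)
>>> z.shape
(17, 3, 19)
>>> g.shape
(3, 17, 19)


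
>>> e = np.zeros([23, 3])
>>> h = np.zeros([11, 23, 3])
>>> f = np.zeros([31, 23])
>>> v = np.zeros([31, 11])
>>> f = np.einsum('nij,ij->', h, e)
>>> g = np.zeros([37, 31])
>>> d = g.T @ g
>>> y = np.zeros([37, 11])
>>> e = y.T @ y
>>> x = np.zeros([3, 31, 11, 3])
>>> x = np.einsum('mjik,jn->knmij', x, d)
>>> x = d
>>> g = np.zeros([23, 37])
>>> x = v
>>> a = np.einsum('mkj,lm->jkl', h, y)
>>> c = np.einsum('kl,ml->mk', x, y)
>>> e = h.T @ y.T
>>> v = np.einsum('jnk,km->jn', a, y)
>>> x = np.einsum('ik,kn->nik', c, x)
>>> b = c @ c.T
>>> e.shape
(3, 23, 37)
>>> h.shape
(11, 23, 3)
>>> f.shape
()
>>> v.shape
(3, 23)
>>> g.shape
(23, 37)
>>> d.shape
(31, 31)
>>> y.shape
(37, 11)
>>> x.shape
(11, 37, 31)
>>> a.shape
(3, 23, 37)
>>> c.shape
(37, 31)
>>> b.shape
(37, 37)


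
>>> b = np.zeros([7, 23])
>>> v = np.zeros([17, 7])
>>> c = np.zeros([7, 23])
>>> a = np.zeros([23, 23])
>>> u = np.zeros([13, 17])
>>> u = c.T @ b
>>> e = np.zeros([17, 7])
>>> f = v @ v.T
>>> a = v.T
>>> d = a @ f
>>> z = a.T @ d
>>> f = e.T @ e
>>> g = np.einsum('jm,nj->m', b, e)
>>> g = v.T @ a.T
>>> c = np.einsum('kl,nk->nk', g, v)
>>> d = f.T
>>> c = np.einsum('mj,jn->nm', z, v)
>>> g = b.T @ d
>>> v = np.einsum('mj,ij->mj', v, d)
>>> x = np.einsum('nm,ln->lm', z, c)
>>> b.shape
(7, 23)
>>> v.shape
(17, 7)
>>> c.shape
(7, 17)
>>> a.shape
(7, 17)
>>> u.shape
(23, 23)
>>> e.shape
(17, 7)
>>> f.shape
(7, 7)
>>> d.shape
(7, 7)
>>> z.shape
(17, 17)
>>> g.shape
(23, 7)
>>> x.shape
(7, 17)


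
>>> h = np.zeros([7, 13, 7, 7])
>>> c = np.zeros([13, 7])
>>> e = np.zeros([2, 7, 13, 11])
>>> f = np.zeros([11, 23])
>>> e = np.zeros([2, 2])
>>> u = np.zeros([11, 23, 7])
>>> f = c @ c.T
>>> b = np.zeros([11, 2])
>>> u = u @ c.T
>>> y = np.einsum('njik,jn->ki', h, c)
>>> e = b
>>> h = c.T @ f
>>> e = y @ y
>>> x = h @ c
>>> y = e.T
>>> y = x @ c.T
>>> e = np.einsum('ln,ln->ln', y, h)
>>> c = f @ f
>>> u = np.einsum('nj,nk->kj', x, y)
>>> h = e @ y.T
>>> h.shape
(7, 7)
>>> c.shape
(13, 13)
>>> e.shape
(7, 13)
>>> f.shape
(13, 13)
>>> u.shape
(13, 7)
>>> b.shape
(11, 2)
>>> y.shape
(7, 13)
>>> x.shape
(7, 7)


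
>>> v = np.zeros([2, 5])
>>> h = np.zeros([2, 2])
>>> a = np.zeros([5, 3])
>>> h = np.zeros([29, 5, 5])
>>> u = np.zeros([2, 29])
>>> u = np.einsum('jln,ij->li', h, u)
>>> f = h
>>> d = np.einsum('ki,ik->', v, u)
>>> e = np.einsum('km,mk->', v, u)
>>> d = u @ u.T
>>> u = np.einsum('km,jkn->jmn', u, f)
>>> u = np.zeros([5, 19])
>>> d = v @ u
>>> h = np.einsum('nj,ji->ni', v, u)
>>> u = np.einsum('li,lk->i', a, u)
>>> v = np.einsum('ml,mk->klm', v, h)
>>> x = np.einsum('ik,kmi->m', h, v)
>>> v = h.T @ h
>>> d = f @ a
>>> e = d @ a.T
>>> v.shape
(19, 19)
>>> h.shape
(2, 19)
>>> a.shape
(5, 3)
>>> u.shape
(3,)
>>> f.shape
(29, 5, 5)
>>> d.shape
(29, 5, 3)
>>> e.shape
(29, 5, 5)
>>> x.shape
(5,)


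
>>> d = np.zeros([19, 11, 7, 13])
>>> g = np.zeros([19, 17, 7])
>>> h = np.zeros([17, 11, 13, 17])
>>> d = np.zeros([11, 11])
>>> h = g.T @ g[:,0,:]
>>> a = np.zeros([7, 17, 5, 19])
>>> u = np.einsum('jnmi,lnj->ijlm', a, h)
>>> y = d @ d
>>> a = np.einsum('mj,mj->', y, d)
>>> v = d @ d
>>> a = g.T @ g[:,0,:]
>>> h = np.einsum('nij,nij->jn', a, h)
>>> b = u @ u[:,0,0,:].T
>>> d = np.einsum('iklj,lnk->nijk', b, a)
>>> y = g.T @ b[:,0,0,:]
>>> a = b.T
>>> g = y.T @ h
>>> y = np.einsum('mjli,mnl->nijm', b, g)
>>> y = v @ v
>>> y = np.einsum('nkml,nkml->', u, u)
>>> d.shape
(17, 19, 19, 7)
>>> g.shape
(19, 17, 7)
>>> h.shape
(7, 7)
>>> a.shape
(19, 7, 7, 19)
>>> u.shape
(19, 7, 7, 5)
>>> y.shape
()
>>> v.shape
(11, 11)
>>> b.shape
(19, 7, 7, 19)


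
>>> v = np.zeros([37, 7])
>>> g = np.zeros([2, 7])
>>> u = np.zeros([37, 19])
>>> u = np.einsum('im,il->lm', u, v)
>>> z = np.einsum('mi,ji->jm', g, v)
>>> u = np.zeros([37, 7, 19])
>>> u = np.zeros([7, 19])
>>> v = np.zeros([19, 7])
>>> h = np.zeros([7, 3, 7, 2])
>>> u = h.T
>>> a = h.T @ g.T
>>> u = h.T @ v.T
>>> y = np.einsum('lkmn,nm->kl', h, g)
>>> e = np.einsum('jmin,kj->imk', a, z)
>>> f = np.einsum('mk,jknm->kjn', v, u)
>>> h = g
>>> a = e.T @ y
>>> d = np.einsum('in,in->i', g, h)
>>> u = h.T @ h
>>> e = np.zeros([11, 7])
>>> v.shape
(19, 7)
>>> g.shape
(2, 7)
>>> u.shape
(7, 7)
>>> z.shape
(37, 2)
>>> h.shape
(2, 7)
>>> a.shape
(37, 7, 7)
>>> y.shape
(3, 7)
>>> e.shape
(11, 7)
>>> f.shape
(7, 2, 3)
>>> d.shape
(2,)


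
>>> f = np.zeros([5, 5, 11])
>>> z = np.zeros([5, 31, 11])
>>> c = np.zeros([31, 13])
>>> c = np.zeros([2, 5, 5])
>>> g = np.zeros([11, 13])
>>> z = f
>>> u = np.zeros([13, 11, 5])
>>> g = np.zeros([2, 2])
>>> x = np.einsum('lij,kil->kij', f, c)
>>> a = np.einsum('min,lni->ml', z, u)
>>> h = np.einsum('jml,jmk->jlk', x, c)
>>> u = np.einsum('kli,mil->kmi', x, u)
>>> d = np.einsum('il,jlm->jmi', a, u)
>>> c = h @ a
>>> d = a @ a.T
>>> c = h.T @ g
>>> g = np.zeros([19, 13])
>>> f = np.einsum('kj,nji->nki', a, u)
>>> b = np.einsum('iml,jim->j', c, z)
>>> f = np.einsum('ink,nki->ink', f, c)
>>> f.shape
(2, 5, 11)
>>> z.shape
(5, 5, 11)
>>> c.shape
(5, 11, 2)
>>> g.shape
(19, 13)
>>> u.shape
(2, 13, 11)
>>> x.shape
(2, 5, 11)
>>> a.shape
(5, 13)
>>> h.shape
(2, 11, 5)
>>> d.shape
(5, 5)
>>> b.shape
(5,)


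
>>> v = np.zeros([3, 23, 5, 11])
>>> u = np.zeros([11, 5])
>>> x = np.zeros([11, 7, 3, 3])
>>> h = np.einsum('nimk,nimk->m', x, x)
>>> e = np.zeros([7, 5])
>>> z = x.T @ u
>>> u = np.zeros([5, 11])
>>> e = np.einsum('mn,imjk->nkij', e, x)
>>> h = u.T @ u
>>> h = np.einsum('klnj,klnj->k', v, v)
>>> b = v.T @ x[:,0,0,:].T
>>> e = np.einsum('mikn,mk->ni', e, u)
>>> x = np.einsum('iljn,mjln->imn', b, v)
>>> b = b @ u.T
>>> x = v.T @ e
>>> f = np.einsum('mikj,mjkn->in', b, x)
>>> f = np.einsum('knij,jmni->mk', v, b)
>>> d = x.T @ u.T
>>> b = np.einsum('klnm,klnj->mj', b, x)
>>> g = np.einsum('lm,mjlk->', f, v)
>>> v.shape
(3, 23, 5, 11)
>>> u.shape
(5, 11)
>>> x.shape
(11, 5, 23, 3)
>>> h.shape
(3,)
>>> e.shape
(3, 3)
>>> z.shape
(3, 3, 7, 5)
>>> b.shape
(5, 3)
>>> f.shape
(5, 3)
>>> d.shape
(3, 23, 5, 5)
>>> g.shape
()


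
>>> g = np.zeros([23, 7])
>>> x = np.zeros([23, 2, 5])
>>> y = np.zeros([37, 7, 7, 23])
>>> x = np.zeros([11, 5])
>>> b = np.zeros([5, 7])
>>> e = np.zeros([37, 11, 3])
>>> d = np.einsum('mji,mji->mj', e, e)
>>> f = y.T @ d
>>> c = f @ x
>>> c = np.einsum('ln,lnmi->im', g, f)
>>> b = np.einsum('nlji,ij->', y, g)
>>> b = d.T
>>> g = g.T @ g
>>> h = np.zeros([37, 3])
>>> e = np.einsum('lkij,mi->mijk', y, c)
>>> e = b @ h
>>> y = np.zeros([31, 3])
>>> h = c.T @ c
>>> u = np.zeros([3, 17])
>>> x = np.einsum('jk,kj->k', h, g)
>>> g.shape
(7, 7)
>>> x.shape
(7,)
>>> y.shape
(31, 3)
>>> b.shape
(11, 37)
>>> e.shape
(11, 3)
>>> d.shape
(37, 11)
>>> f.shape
(23, 7, 7, 11)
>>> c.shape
(11, 7)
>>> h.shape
(7, 7)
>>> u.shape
(3, 17)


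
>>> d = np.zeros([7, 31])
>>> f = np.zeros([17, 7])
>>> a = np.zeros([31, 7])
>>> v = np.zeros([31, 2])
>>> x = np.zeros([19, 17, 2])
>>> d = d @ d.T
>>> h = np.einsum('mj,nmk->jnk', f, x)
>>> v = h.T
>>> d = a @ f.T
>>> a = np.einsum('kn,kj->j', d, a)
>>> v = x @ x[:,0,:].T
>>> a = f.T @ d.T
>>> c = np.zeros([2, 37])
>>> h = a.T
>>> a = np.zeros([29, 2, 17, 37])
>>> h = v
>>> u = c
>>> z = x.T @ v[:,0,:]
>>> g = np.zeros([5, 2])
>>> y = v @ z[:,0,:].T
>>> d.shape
(31, 17)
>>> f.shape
(17, 7)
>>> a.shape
(29, 2, 17, 37)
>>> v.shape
(19, 17, 19)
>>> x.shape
(19, 17, 2)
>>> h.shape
(19, 17, 19)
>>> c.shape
(2, 37)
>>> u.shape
(2, 37)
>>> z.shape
(2, 17, 19)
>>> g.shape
(5, 2)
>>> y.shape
(19, 17, 2)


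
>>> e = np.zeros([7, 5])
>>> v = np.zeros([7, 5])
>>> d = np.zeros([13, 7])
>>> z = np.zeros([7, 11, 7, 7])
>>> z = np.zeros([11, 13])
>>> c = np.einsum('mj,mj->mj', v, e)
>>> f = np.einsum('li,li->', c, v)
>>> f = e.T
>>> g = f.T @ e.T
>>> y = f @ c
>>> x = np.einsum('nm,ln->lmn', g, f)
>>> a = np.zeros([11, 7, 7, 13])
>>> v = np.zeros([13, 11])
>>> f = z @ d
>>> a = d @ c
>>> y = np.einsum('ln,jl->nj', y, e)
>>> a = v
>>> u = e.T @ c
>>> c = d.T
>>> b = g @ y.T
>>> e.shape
(7, 5)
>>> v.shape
(13, 11)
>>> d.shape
(13, 7)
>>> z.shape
(11, 13)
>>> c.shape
(7, 13)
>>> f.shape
(11, 7)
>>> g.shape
(7, 7)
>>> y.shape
(5, 7)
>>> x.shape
(5, 7, 7)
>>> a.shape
(13, 11)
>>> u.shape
(5, 5)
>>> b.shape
(7, 5)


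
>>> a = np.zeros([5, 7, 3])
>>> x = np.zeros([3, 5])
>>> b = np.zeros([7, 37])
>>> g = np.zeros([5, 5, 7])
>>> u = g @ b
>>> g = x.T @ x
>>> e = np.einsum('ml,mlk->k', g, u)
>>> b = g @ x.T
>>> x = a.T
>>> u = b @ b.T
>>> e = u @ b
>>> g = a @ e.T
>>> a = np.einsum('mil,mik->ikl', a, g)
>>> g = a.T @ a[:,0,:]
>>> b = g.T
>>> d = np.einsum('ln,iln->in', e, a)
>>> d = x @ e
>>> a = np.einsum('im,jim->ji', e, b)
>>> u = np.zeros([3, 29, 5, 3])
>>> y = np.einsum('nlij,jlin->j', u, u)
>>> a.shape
(3, 5)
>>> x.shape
(3, 7, 5)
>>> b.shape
(3, 5, 3)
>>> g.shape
(3, 5, 3)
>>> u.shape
(3, 29, 5, 3)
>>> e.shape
(5, 3)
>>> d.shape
(3, 7, 3)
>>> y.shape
(3,)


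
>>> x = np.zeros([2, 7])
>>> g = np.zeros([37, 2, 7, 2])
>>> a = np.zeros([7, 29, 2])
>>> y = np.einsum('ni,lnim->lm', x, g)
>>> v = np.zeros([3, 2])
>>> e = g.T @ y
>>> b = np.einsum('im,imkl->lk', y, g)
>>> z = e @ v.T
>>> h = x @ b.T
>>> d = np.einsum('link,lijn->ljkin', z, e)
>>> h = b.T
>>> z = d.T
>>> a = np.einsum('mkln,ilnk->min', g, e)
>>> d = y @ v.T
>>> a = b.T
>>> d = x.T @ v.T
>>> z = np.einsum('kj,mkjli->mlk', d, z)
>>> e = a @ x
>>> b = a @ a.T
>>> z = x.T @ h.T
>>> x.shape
(2, 7)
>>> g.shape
(37, 2, 7, 2)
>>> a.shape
(7, 2)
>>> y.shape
(37, 2)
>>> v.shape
(3, 2)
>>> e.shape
(7, 7)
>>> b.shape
(7, 7)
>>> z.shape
(7, 7)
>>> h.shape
(7, 2)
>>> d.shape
(7, 3)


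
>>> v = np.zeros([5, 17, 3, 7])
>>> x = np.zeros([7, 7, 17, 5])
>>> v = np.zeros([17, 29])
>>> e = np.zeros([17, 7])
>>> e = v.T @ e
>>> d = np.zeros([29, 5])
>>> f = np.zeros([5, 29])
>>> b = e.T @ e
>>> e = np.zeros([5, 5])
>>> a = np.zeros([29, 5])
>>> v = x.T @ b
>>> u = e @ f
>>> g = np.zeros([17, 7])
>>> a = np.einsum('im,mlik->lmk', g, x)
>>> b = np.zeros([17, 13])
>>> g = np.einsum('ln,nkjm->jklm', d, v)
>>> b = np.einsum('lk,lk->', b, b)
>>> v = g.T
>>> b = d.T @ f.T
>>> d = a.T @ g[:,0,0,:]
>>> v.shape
(7, 29, 17, 7)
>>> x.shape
(7, 7, 17, 5)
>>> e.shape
(5, 5)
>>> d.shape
(5, 7, 7)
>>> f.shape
(5, 29)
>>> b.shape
(5, 5)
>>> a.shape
(7, 7, 5)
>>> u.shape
(5, 29)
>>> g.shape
(7, 17, 29, 7)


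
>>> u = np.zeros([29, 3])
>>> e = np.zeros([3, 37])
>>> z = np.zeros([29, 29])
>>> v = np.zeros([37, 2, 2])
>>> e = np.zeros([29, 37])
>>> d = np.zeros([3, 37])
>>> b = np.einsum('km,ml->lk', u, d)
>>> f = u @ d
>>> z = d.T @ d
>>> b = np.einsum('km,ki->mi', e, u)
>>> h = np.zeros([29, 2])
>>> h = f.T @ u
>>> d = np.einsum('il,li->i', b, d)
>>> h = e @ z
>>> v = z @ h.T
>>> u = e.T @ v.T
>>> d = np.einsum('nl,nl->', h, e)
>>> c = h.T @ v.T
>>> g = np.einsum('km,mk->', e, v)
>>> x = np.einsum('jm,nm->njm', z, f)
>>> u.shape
(37, 37)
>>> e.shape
(29, 37)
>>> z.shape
(37, 37)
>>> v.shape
(37, 29)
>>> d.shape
()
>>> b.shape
(37, 3)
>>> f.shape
(29, 37)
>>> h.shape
(29, 37)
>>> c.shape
(37, 37)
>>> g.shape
()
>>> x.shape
(29, 37, 37)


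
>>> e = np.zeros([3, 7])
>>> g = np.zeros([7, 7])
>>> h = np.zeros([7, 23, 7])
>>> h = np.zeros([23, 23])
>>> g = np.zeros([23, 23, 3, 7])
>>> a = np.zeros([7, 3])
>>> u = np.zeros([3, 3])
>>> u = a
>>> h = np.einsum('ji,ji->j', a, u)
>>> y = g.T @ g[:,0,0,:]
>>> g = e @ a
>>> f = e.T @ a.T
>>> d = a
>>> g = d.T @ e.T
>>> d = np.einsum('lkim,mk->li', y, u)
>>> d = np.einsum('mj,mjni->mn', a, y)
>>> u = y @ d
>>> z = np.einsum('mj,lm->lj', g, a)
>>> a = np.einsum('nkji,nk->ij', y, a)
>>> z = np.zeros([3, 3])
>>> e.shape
(3, 7)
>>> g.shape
(3, 3)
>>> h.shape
(7,)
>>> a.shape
(7, 23)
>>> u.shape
(7, 3, 23, 23)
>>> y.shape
(7, 3, 23, 7)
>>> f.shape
(7, 7)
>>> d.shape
(7, 23)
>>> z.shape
(3, 3)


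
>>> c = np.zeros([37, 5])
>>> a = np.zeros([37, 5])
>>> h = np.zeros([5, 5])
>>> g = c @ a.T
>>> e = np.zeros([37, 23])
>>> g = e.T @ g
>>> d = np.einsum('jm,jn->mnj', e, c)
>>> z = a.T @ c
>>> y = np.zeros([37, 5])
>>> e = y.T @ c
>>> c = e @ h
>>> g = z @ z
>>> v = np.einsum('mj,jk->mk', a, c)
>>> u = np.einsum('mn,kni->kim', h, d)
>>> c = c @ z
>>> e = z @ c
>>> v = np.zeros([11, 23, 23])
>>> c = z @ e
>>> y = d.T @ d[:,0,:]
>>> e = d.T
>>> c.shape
(5, 5)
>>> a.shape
(37, 5)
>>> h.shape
(5, 5)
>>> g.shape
(5, 5)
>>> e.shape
(37, 5, 23)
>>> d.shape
(23, 5, 37)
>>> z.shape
(5, 5)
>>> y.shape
(37, 5, 37)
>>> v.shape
(11, 23, 23)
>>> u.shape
(23, 37, 5)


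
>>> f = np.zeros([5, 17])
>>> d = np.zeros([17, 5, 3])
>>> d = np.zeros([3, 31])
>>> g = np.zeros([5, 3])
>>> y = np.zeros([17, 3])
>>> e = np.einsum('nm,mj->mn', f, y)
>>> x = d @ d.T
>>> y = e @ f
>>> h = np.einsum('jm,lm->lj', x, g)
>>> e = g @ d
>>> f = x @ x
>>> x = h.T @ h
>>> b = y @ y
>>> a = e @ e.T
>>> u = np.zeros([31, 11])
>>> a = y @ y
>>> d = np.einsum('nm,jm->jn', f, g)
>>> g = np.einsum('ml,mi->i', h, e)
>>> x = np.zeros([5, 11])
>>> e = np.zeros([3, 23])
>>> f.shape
(3, 3)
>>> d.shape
(5, 3)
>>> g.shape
(31,)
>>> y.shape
(17, 17)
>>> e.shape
(3, 23)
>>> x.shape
(5, 11)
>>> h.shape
(5, 3)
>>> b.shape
(17, 17)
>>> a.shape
(17, 17)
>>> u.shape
(31, 11)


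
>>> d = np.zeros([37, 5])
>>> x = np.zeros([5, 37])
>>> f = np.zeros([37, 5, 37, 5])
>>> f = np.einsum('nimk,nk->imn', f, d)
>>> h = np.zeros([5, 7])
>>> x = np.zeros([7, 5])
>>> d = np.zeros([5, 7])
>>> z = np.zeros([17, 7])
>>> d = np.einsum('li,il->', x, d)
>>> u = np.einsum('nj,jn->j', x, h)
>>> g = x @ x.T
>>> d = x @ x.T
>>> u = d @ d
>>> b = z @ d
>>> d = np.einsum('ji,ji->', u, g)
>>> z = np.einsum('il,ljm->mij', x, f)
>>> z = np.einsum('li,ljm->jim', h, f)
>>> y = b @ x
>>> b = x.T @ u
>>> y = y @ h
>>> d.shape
()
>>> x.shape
(7, 5)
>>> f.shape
(5, 37, 37)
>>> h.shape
(5, 7)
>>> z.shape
(37, 7, 37)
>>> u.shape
(7, 7)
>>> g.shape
(7, 7)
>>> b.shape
(5, 7)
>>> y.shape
(17, 7)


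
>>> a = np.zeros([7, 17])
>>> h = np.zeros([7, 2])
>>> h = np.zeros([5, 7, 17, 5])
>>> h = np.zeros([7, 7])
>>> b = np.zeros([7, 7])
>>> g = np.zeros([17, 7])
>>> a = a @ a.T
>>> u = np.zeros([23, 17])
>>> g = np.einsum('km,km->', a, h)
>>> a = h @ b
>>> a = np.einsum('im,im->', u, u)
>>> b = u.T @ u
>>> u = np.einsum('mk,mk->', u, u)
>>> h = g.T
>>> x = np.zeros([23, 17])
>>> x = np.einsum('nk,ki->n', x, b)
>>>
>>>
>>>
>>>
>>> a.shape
()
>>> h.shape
()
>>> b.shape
(17, 17)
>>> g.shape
()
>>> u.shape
()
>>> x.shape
(23,)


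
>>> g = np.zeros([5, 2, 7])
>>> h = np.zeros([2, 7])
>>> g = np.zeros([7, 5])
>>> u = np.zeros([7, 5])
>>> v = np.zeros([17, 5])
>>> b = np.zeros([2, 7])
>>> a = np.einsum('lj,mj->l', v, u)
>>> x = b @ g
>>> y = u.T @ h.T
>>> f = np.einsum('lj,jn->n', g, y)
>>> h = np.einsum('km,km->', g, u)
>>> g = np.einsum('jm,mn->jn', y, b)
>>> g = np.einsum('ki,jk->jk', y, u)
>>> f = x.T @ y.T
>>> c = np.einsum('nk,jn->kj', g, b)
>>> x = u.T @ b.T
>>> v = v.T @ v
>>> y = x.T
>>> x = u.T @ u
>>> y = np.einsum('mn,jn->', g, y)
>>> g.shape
(7, 5)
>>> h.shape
()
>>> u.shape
(7, 5)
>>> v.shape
(5, 5)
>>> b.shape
(2, 7)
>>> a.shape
(17,)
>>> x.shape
(5, 5)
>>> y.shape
()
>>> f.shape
(5, 5)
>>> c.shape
(5, 2)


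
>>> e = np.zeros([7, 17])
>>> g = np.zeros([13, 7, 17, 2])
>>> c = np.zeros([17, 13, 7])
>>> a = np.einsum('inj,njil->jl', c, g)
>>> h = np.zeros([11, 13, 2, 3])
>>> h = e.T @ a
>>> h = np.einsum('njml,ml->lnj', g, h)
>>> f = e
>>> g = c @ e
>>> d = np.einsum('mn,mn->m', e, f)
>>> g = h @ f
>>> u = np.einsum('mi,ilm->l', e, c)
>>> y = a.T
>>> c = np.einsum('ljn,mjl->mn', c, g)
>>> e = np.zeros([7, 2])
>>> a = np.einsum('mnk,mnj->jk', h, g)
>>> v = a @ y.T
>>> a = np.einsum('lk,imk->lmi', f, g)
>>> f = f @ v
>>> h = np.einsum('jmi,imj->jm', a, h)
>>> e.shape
(7, 2)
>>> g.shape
(2, 13, 17)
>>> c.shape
(2, 7)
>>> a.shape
(7, 13, 2)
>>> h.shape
(7, 13)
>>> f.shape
(7, 2)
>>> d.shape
(7,)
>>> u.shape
(13,)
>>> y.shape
(2, 7)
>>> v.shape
(17, 2)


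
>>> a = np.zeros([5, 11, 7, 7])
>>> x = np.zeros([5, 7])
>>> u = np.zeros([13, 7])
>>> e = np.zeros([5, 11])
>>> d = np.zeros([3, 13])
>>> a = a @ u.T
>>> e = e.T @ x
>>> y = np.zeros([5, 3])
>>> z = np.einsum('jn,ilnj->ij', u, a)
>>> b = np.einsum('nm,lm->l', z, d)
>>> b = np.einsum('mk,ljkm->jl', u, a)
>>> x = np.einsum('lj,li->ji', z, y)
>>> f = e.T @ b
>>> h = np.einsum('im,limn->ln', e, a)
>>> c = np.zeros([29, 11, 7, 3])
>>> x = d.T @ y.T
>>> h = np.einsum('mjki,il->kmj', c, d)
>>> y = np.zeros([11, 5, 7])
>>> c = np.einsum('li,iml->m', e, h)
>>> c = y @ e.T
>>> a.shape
(5, 11, 7, 13)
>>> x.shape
(13, 5)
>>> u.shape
(13, 7)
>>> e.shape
(11, 7)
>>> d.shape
(3, 13)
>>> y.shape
(11, 5, 7)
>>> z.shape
(5, 13)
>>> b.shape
(11, 5)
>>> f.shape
(7, 5)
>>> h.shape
(7, 29, 11)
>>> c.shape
(11, 5, 11)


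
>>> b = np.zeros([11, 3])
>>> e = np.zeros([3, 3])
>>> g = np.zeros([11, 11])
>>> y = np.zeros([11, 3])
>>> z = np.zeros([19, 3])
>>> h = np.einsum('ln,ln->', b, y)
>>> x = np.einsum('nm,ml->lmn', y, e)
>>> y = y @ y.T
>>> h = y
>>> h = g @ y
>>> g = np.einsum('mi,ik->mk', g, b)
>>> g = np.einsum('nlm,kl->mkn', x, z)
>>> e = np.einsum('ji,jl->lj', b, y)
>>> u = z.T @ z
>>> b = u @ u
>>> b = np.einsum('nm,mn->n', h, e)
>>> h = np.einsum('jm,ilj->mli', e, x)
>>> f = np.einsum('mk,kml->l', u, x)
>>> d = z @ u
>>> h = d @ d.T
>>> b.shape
(11,)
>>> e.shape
(11, 11)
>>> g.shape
(11, 19, 3)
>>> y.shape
(11, 11)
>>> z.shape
(19, 3)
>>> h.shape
(19, 19)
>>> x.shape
(3, 3, 11)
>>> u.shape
(3, 3)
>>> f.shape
(11,)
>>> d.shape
(19, 3)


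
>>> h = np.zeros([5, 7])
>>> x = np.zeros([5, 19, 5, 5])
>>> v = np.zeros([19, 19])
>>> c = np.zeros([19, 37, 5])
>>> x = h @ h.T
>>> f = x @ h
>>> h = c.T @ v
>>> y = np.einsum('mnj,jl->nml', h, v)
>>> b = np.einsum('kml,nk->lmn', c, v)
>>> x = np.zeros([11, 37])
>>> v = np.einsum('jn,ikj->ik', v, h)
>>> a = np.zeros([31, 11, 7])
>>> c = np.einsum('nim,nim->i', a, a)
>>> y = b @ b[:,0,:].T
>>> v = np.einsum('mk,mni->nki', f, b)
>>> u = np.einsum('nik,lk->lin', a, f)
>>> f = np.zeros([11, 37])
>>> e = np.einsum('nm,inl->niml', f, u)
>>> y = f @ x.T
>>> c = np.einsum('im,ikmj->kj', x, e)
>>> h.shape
(5, 37, 19)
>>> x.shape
(11, 37)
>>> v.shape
(37, 7, 19)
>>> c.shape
(5, 31)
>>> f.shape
(11, 37)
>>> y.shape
(11, 11)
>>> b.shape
(5, 37, 19)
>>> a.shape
(31, 11, 7)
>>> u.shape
(5, 11, 31)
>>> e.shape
(11, 5, 37, 31)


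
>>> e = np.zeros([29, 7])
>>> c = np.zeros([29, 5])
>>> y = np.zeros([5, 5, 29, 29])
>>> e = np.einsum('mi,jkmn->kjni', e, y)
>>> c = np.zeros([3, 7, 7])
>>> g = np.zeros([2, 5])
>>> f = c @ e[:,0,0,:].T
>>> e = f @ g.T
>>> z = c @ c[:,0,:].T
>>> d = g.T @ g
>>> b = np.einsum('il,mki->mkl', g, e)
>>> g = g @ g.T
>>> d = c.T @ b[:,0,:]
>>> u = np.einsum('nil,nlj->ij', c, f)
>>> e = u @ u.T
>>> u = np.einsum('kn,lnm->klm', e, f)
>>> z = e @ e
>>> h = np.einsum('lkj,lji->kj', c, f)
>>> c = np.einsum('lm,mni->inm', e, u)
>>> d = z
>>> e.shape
(7, 7)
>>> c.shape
(5, 3, 7)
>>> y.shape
(5, 5, 29, 29)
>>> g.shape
(2, 2)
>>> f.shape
(3, 7, 5)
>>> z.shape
(7, 7)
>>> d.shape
(7, 7)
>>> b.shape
(3, 7, 5)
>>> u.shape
(7, 3, 5)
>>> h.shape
(7, 7)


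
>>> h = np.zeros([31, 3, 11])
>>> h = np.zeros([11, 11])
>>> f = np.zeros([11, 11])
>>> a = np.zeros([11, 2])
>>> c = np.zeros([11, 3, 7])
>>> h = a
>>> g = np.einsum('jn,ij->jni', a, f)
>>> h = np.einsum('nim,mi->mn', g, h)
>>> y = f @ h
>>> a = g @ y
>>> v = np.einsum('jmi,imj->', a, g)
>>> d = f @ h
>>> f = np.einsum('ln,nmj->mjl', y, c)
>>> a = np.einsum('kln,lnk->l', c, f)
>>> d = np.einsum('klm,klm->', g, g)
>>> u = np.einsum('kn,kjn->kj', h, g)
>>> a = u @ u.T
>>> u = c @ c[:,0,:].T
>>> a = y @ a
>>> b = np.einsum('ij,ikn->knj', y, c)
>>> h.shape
(11, 11)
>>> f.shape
(3, 7, 11)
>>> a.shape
(11, 11)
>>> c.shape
(11, 3, 7)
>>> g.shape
(11, 2, 11)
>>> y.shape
(11, 11)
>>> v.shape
()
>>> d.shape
()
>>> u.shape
(11, 3, 11)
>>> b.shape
(3, 7, 11)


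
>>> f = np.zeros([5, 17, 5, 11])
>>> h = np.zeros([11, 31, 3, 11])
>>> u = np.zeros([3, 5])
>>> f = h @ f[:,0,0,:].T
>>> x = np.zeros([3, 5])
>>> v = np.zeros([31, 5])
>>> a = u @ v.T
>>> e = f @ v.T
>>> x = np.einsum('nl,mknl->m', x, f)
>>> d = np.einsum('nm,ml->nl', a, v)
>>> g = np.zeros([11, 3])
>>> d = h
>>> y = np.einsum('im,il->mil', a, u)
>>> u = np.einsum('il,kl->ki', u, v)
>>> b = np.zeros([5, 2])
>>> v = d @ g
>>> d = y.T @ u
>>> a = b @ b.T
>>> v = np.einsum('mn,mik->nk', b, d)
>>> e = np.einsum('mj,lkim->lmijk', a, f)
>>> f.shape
(11, 31, 3, 5)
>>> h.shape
(11, 31, 3, 11)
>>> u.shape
(31, 3)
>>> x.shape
(11,)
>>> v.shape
(2, 3)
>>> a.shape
(5, 5)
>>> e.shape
(11, 5, 3, 5, 31)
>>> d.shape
(5, 3, 3)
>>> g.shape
(11, 3)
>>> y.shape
(31, 3, 5)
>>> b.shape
(5, 2)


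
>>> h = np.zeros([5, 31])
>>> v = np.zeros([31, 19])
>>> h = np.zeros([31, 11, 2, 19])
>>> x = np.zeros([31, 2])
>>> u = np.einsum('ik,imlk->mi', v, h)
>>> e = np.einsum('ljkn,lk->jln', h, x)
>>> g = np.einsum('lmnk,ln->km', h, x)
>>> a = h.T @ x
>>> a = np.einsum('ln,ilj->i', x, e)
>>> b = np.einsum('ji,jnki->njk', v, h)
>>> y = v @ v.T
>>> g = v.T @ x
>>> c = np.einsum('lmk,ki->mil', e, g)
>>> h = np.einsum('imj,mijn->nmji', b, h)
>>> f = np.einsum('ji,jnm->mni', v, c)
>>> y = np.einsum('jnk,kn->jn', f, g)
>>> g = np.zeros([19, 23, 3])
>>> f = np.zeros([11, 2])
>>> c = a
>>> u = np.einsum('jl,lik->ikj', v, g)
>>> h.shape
(19, 31, 2, 11)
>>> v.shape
(31, 19)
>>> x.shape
(31, 2)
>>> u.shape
(23, 3, 31)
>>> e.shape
(11, 31, 19)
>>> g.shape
(19, 23, 3)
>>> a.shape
(11,)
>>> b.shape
(11, 31, 2)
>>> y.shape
(11, 2)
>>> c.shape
(11,)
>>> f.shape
(11, 2)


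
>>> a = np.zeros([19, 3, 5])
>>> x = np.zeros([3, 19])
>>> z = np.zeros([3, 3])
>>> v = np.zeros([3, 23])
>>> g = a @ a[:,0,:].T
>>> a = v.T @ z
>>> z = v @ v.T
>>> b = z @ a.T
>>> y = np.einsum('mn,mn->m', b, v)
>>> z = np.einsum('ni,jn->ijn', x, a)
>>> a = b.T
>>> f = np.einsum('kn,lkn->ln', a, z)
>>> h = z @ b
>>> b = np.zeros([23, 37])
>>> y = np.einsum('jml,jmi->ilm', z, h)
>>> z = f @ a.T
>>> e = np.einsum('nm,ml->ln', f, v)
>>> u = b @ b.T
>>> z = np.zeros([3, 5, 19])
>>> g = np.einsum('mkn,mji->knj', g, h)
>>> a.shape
(23, 3)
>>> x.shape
(3, 19)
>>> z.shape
(3, 5, 19)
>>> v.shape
(3, 23)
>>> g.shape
(3, 19, 23)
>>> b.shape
(23, 37)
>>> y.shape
(23, 3, 23)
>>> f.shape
(19, 3)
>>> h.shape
(19, 23, 23)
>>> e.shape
(23, 19)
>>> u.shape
(23, 23)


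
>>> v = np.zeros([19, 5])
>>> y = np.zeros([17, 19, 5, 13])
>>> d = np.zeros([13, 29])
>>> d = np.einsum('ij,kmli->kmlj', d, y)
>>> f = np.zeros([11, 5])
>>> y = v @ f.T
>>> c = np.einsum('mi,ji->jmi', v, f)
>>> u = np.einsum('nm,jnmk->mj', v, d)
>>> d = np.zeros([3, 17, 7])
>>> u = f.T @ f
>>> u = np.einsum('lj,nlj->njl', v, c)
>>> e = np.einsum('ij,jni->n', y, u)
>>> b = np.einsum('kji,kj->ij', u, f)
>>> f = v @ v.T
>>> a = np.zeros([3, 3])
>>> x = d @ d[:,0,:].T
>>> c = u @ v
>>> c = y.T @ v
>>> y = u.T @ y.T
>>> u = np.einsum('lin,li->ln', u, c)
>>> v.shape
(19, 5)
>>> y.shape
(19, 5, 19)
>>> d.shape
(3, 17, 7)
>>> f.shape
(19, 19)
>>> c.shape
(11, 5)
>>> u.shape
(11, 19)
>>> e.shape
(5,)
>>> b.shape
(19, 5)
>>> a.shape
(3, 3)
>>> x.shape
(3, 17, 3)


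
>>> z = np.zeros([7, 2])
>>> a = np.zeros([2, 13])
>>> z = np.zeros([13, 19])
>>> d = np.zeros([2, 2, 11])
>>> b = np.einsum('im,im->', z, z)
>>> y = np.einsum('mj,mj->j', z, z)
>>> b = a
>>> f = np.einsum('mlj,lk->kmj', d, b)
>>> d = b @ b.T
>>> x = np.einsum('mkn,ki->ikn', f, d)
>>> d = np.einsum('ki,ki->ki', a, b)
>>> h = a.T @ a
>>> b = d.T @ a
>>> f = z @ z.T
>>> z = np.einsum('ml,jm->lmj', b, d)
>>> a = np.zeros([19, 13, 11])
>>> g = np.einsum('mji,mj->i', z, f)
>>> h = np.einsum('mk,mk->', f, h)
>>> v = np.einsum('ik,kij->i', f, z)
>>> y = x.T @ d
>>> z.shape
(13, 13, 2)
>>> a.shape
(19, 13, 11)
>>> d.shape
(2, 13)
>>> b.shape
(13, 13)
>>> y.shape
(11, 2, 13)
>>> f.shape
(13, 13)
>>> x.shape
(2, 2, 11)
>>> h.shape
()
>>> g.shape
(2,)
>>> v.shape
(13,)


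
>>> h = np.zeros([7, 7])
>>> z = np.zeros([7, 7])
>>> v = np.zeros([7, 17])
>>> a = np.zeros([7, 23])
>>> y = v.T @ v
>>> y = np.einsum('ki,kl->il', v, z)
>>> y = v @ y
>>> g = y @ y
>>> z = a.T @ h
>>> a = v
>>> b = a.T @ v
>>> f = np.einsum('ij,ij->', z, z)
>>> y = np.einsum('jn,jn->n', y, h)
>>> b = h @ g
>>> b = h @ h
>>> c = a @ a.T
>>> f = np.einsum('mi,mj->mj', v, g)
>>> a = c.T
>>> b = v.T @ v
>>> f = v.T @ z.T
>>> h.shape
(7, 7)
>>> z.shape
(23, 7)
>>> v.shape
(7, 17)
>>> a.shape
(7, 7)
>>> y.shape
(7,)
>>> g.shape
(7, 7)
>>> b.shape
(17, 17)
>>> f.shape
(17, 23)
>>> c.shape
(7, 7)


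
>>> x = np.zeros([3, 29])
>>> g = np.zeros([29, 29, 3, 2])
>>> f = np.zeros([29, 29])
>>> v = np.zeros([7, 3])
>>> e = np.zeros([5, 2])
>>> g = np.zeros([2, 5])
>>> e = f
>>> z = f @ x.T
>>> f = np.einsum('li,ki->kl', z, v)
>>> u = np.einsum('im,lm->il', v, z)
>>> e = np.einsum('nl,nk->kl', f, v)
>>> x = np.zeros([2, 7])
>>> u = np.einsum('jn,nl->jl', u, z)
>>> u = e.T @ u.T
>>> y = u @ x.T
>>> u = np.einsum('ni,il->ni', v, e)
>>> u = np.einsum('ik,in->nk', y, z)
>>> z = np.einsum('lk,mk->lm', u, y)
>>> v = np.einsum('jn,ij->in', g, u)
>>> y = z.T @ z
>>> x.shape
(2, 7)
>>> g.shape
(2, 5)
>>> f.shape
(7, 29)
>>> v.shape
(3, 5)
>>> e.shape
(3, 29)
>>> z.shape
(3, 29)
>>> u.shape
(3, 2)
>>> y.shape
(29, 29)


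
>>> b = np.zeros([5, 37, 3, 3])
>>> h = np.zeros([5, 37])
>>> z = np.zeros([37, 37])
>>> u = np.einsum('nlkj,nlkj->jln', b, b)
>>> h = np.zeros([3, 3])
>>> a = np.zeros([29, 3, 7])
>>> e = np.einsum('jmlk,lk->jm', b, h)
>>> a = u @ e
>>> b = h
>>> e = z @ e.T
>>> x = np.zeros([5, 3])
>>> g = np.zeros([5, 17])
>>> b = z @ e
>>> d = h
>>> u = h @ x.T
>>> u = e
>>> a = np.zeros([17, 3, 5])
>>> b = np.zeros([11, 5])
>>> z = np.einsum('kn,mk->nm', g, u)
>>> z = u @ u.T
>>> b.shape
(11, 5)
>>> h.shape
(3, 3)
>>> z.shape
(37, 37)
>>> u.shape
(37, 5)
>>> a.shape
(17, 3, 5)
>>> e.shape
(37, 5)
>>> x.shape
(5, 3)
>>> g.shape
(5, 17)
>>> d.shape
(3, 3)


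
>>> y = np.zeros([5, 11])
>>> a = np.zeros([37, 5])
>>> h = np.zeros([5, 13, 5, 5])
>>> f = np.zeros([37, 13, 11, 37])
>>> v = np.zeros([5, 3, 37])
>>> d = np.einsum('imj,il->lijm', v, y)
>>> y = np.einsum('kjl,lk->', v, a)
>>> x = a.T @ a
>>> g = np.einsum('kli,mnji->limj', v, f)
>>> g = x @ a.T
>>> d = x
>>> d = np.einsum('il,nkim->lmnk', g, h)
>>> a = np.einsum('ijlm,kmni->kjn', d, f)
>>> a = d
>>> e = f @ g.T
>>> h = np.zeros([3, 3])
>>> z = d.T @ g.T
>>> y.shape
()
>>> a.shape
(37, 5, 5, 13)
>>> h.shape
(3, 3)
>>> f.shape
(37, 13, 11, 37)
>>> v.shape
(5, 3, 37)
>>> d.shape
(37, 5, 5, 13)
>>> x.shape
(5, 5)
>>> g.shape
(5, 37)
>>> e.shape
(37, 13, 11, 5)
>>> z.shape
(13, 5, 5, 5)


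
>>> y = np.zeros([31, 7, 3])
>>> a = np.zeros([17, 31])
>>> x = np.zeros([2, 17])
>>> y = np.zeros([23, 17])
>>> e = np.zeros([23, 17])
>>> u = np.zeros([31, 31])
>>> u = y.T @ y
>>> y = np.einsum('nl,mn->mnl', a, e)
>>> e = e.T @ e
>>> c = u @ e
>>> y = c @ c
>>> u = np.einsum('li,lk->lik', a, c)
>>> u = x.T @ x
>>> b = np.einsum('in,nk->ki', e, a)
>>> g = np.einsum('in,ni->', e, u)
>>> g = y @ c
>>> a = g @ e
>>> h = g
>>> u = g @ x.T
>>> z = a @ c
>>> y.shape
(17, 17)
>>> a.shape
(17, 17)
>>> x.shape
(2, 17)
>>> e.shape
(17, 17)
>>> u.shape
(17, 2)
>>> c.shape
(17, 17)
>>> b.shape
(31, 17)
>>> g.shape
(17, 17)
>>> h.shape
(17, 17)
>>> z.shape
(17, 17)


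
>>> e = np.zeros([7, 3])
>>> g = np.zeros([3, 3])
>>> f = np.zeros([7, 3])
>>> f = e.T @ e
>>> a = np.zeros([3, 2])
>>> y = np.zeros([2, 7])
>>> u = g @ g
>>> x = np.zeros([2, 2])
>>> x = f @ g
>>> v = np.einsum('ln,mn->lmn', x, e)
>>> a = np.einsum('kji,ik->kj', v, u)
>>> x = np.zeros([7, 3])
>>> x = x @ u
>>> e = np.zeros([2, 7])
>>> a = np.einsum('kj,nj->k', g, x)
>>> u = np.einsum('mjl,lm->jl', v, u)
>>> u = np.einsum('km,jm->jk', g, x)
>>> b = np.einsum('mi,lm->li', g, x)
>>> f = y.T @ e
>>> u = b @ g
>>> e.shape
(2, 7)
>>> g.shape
(3, 3)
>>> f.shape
(7, 7)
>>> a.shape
(3,)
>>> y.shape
(2, 7)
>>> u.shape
(7, 3)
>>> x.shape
(7, 3)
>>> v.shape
(3, 7, 3)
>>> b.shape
(7, 3)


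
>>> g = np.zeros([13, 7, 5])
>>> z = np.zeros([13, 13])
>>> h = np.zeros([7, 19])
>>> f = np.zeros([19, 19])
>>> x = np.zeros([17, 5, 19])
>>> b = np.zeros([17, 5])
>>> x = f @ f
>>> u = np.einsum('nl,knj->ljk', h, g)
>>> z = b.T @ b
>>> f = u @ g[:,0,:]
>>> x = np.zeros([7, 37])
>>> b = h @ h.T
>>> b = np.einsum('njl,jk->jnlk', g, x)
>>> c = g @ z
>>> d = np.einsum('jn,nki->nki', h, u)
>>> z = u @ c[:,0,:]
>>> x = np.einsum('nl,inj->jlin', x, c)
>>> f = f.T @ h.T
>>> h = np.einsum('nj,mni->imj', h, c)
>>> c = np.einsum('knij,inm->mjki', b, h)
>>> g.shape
(13, 7, 5)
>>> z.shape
(19, 5, 5)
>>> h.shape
(5, 13, 19)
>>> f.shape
(5, 5, 7)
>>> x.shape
(5, 37, 13, 7)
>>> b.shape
(7, 13, 5, 37)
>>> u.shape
(19, 5, 13)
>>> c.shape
(19, 37, 7, 5)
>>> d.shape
(19, 5, 13)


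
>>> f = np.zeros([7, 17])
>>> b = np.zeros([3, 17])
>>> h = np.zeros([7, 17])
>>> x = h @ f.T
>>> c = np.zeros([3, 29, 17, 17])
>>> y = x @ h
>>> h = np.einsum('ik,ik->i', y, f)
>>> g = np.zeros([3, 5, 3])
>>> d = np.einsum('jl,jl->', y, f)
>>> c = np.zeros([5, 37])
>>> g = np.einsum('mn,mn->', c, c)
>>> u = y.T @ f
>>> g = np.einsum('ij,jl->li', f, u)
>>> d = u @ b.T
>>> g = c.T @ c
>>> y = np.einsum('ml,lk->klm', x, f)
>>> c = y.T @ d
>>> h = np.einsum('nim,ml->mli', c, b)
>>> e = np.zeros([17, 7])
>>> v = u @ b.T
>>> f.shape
(7, 17)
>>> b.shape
(3, 17)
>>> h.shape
(3, 17, 7)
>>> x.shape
(7, 7)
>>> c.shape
(7, 7, 3)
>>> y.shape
(17, 7, 7)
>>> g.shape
(37, 37)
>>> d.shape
(17, 3)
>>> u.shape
(17, 17)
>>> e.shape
(17, 7)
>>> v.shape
(17, 3)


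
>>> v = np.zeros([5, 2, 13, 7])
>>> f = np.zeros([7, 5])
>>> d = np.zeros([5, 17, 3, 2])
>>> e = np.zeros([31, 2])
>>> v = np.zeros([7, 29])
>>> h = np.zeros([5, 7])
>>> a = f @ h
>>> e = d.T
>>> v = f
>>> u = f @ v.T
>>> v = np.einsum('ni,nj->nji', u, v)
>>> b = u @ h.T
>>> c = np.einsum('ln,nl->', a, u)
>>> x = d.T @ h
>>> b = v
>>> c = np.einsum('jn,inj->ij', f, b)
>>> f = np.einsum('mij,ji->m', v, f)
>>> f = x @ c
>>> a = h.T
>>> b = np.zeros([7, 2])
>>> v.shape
(7, 5, 7)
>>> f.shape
(2, 3, 17, 7)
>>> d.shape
(5, 17, 3, 2)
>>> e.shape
(2, 3, 17, 5)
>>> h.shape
(5, 7)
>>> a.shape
(7, 5)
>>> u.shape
(7, 7)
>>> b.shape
(7, 2)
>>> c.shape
(7, 7)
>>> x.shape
(2, 3, 17, 7)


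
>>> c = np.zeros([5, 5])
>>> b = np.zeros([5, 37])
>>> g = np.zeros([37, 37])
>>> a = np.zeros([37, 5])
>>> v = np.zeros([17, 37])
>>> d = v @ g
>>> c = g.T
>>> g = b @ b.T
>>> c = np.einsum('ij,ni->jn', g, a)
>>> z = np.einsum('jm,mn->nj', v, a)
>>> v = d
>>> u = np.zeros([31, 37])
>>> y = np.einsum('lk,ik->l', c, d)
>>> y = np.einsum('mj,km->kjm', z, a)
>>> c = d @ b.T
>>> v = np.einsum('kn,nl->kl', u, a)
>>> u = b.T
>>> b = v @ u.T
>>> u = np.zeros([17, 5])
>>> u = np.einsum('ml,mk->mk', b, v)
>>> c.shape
(17, 5)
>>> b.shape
(31, 37)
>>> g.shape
(5, 5)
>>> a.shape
(37, 5)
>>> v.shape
(31, 5)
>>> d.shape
(17, 37)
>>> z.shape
(5, 17)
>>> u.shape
(31, 5)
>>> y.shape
(37, 17, 5)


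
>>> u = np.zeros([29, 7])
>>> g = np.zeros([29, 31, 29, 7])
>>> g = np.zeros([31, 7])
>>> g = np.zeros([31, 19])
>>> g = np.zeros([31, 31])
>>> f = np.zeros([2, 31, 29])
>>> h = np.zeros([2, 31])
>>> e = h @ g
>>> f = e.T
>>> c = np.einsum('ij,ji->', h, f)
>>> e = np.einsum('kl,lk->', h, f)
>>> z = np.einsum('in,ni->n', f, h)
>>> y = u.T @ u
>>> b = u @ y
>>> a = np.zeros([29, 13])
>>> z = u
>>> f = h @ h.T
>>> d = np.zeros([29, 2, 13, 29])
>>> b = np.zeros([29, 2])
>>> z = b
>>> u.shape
(29, 7)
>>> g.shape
(31, 31)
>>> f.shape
(2, 2)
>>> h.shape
(2, 31)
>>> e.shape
()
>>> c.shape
()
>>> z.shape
(29, 2)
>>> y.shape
(7, 7)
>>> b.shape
(29, 2)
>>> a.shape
(29, 13)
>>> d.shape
(29, 2, 13, 29)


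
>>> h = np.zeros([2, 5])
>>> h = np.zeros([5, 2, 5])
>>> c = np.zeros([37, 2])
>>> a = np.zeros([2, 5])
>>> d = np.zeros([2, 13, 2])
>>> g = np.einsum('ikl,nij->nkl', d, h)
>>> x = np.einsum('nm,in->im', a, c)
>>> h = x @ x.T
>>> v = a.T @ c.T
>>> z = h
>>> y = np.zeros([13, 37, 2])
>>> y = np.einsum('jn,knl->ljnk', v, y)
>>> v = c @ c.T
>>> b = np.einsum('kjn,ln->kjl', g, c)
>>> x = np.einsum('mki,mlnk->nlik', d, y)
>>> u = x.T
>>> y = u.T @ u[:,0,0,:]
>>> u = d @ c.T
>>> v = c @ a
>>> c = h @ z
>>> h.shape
(37, 37)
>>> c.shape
(37, 37)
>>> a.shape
(2, 5)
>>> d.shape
(2, 13, 2)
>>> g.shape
(5, 13, 2)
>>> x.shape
(37, 5, 2, 13)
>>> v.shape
(37, 5)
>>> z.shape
(37, 37)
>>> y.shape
(37, 5, 2, 37)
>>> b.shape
(5, 13, 37)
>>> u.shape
(2, 13, 37)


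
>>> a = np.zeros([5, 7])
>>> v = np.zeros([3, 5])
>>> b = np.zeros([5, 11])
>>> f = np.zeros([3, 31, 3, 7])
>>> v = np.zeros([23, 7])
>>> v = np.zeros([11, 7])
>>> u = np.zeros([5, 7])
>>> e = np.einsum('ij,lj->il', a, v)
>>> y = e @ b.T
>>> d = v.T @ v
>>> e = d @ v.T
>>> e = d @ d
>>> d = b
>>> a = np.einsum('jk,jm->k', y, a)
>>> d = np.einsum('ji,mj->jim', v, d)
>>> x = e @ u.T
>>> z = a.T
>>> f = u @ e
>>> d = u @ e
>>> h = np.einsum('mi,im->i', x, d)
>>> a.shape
(5,)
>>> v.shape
(11, 7)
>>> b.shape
(5, 11)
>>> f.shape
(5, 7)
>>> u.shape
(5, 7)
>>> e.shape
(7, 7)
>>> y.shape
(5, 5)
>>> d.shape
(5, 7)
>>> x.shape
(7, 5)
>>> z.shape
(5,)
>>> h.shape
(5,)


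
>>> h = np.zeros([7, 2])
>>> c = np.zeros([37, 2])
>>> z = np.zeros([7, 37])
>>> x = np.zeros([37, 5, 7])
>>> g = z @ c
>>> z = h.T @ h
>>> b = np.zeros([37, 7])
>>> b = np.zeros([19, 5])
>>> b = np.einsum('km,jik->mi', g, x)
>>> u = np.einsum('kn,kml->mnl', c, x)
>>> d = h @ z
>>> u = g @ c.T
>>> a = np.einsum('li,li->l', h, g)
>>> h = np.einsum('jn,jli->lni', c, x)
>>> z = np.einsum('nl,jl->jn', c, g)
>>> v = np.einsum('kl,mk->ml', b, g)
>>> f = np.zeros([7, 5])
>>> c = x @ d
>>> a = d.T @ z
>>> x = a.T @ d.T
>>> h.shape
(5, 2, 7)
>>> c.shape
(37, 5, 2)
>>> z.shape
(7, 37)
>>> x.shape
(37, 7)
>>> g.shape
(7, 2)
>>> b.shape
(2, 5)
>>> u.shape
(7, 37)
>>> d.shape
(7, 2)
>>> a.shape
(2, 37)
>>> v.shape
(7, 5)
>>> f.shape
(7, 5)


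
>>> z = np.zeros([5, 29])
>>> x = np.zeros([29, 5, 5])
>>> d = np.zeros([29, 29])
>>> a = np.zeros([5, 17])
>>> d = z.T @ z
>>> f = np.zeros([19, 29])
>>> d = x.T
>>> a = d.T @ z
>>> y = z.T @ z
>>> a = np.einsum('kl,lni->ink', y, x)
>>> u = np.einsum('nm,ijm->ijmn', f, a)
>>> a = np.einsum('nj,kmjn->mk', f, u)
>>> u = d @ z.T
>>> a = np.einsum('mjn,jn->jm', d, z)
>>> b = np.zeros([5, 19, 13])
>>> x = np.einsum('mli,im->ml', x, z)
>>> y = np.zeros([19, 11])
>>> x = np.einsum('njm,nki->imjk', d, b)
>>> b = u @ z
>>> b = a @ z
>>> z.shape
(5, 29)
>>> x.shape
(13, 29, 5, 19)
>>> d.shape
(5, 5, 29)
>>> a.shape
(5, 5)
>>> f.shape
(19, 29)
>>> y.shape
(19, 11)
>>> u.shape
(5, 5, 5)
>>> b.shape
(5, 29)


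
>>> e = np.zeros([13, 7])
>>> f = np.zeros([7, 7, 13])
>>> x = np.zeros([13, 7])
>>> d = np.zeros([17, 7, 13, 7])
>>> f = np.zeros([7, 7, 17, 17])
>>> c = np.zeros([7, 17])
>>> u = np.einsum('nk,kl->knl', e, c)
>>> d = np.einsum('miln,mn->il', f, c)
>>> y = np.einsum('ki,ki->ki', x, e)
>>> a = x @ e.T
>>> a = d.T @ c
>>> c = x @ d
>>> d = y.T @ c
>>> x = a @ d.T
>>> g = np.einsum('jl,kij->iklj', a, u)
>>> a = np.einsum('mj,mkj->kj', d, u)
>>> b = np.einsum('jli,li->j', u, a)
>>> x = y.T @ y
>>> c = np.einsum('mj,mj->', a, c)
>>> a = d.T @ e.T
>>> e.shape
(13, 7)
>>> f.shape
(7, 7, 17, 17)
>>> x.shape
(7, 7)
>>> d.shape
(7, 17)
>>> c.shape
()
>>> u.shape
(7, 13, 17)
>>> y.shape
(13, 7)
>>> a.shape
(17, 13)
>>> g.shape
(13, 7, 17, 17)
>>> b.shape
(7,)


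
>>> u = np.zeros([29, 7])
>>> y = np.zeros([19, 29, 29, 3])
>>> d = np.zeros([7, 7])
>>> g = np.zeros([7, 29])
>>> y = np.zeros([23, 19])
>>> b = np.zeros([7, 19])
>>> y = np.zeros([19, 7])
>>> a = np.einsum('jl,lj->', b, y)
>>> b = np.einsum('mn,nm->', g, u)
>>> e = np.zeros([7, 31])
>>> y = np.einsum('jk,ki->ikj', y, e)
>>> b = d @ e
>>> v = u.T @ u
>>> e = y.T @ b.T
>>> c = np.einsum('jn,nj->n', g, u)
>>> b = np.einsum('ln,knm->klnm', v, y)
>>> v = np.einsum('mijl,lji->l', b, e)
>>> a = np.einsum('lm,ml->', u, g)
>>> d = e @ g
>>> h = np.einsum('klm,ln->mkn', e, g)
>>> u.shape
(29, 7)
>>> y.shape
(31, 7, 19)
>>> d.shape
(19, 7, 29)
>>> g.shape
(7, 29)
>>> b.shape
(31, 7, 7, 19)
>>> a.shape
()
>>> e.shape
(19, 7, 7)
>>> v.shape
(19,)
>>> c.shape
(29,)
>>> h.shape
(7, 19, 29)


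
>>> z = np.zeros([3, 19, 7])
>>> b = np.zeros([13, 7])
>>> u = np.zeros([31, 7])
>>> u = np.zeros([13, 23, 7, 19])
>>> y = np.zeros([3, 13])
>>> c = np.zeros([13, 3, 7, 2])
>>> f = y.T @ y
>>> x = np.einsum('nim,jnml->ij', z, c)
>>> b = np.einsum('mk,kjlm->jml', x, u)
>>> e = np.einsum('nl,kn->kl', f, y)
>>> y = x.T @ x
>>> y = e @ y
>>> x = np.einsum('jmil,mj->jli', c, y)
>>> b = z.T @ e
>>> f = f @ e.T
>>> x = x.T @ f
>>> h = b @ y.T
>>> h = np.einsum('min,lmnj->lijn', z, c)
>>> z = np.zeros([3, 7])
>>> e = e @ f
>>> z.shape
(3, 7)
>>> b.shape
(7, 19, 13)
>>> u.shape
(13, 23, 7, 19)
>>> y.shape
(3, 13)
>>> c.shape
(13, 3, 7, 2)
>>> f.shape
(13, 3)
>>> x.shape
(7, 2, 3)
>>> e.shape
(3, 3)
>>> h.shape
(13, 19, 2, 7)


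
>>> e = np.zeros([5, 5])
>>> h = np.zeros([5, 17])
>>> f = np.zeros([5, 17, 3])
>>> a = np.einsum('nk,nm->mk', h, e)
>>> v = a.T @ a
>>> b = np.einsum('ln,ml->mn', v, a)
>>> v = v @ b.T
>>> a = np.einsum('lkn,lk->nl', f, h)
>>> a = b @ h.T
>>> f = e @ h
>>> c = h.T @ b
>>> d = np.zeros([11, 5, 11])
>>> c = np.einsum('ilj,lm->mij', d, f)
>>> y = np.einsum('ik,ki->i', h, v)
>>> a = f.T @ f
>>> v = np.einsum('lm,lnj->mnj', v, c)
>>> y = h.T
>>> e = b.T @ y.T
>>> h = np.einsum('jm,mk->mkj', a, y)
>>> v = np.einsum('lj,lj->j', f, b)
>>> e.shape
(17, 17)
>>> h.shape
(17, 5, 17)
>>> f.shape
(5, 17)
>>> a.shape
(17, 17)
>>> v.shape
(17,)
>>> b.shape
(5, 17)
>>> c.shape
(17, 11, 11)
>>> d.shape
(11, 5, 11)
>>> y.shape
(17, 5)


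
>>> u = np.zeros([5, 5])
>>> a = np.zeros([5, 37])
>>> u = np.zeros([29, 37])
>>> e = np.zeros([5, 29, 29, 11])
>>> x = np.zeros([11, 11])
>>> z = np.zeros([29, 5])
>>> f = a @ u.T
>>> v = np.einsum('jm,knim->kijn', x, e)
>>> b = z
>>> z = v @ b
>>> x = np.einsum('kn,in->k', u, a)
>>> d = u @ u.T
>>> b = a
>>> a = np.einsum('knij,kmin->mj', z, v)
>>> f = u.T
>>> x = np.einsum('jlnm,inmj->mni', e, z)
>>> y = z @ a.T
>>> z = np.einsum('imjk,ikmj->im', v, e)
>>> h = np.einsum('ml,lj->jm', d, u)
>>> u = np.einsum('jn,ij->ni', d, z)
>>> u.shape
(29, 5)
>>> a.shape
(29, 5)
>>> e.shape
(5, 29, 29, 11)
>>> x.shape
(11, 29, 5)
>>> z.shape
(5, 29)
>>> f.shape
(37, 29)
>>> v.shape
(5, 29, 11, 29)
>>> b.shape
(5, 37)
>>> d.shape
(29, 29)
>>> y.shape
(5, 29, 11, 29)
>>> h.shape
(37, 29)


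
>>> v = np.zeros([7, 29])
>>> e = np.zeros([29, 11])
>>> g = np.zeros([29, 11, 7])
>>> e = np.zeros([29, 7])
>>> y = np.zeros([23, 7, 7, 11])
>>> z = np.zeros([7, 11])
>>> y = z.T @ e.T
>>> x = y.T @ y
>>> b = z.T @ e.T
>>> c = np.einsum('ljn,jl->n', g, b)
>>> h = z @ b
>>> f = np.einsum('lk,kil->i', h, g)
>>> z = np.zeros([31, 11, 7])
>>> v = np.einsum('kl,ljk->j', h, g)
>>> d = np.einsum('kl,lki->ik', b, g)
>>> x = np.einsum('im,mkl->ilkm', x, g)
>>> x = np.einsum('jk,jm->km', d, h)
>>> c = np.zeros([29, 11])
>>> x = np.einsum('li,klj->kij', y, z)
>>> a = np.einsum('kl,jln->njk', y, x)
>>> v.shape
(11,)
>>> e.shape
(29, 7)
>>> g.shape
(29, 11, 7)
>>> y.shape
(11, 29)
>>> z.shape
(31, 11, 7)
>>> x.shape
(31, 29, 7)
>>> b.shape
(11, 29)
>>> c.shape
(29, 11)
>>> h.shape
(7, 29)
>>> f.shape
(11,)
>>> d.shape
(7, 11)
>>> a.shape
(7, 31, 11)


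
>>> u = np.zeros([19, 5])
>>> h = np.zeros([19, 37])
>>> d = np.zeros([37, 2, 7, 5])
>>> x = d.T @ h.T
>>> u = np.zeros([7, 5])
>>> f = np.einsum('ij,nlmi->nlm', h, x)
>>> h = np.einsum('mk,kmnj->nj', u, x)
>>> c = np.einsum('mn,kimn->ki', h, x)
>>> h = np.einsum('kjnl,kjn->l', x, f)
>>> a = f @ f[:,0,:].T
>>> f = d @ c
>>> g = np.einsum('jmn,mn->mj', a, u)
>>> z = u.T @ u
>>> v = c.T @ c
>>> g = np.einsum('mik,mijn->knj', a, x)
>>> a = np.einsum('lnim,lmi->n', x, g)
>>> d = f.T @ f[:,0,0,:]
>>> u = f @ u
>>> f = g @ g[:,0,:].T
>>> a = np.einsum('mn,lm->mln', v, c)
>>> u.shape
(37, 2, 7, 5)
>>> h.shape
(19,)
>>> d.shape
(7, 7, 2, 7)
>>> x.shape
(5, 7, 2, 19)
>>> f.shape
(5, 19, 5)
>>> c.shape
(5, 7)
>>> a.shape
(7, 5, 7)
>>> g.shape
(5, 19, 2)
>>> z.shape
(5, 5)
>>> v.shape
(7, 7)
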